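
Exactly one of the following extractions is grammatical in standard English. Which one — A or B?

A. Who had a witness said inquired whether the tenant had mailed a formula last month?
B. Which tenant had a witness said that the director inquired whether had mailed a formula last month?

In B, the wh-phrase is extracted from inside a wh-island (introduced by "whether"), which blocks movement.
In A, the extraction path crosses only that-complement boundaries, which are transparent.
So A is grammatical.

A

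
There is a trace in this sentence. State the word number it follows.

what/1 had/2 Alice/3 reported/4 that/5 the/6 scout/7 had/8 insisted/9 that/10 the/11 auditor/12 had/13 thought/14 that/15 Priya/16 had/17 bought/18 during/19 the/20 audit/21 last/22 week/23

18

The displaced element is "what" (word 1).
It is linked across 3 clause boundaries (that → that → that).
It functions as the direct object of "bought", so the gap sits immediately after word 18 ("bought").
Base order: Alice had reported that the scout had insisted that the auditor had thought that Priya had bought what during the audit last week.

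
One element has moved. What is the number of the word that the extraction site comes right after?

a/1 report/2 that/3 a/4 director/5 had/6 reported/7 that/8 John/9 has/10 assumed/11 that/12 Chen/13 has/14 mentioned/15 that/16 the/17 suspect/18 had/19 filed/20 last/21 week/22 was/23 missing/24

20

The displaced element is "a report" (word 2).
It is linked across 3 clause boundaries (that → that → that).
It functions as the direct object of "filed", so the gap sits immediately after word 20 ("filed").
Base order: A director had reported that John has assumed that Chen has mentioned that the suspect had filed a report last week.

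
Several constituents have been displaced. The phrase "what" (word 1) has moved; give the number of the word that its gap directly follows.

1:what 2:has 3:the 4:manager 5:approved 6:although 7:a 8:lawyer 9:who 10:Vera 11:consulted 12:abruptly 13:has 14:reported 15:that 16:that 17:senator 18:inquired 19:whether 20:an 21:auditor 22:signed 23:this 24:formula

5

The displaced element is "what" (word 1).
It functions as the direct object of "approved", so the gap sits immediately after word 5 ("approved").
Base order: The manager has approved what although a lawyer who Vera consulted abruptly has reported that that senator inquired whether an auditor signed this formula.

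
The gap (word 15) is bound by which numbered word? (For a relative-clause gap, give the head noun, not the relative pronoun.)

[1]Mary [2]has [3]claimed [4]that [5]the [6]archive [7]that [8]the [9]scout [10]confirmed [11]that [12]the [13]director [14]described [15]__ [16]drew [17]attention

6

The gap at 15 is the object of "described", inside a relative clause.
The relative pronoun is "that" (word 7); it is bound by the head noun immediately before it.
Its filler is the head noun "archive", at word 6.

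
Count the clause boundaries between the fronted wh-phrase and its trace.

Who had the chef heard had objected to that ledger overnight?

1

"who" is extracted from the subject of "objected".
Boundaries crossed, outermost first: [Ø] — 1 in total.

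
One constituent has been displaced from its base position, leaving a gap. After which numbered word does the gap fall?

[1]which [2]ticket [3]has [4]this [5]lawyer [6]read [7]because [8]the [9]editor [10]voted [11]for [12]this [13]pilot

6

The displaced element is "which ticket" (word 2).
It functions as the direct object of "read", so the gap sits immediately after word 6 ("read").
Base order: This lawyer has read which ticket because the editor voted for this pilot.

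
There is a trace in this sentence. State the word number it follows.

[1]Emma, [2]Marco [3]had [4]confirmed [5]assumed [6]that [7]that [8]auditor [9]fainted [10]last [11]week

4

The displaced element is "Emma" (word 1).
It is linked across 1 clause boundary (Ø).
It functions as the subject of "assumed", so the gap sits immediately after word 4 ("confirmed").
Base order: Marco had confirmed that Emma assumed that that auditor fainted last week.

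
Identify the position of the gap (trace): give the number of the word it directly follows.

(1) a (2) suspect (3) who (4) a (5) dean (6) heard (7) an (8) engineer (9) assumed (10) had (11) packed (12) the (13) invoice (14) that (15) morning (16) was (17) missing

9

The displaced element is "a suspect" (word 2).
It is linked across 2 clause boundaries (Ø → Ø).
It functions as the subject of "packed", so the gap sits immediately after word 9 ("assumed").
Base order: A dean heard an engineer assumed that a suspect had packed the invoice that morning.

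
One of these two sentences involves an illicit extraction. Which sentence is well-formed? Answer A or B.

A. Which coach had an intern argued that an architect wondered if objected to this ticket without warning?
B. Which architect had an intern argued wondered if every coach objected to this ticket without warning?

In A, the wh-phrase is extracted from inside a wh-island (introduced by "if"), which blocks movement.
In B, the extraction path crosses only that-complement boundaries, which are transparent.
So B is grammatical.

B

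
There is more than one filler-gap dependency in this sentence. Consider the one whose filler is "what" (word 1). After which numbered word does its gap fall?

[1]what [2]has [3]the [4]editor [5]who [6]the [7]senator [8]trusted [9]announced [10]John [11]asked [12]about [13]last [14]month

12

The displaced element is "what" (word 1).
It is linked across 1 clause boundary (Ø).
It functions as the object of the preposition "about" of "asked", so the gap sits immediately after word 12 ("about").
Base order: The editor who the senator trusted has announced John asked about what last month.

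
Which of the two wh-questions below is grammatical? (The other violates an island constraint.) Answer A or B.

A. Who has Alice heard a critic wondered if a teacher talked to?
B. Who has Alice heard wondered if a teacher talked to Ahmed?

B

In A, the wh-phrase is extracted from inside a wh-island (introduced by "if"), which blocks movement.
In B, the extraction path crosses only that-complement boundaries, which are transparent.
So B is grammatical.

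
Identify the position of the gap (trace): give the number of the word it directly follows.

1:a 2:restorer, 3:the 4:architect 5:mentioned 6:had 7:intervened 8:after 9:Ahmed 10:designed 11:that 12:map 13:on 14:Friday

5

The displaced element is "a restorer" (word 2).
It is linked across 1 clause boundary (Ø).
It functions as the subject of "intervened", so the gap sits immediately after word 5 ("mentioned").
Base order: The architect mentioned a restorer had intervened after Ahmed designed that map on Friday.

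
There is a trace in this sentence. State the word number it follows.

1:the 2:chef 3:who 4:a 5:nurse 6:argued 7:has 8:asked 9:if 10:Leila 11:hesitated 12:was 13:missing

The displaced element is "the chef" (word 2).
It is linked across 1 clause boundary (Ø).
It functions as the subject of "asked", so the gap sits immediately after word 6 ("argued").
Base order: A nurse argued that the chef has asked if Leila hesitated.

6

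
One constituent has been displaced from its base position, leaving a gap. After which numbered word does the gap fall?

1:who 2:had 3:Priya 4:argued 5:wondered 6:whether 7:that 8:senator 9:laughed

The displaced element is "who" (word 1).
It is linked across 1 clause boundary (Ø).
It functions as the subject of "wondered", so the gap sits immediately after word 4 ("argued").
Base order: Priya had argued that who wondered whether that senator laughed.

4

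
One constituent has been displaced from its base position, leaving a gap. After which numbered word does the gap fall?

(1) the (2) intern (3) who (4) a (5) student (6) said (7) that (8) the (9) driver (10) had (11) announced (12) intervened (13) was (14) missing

The displaced element is "the intern" (word 2).
It is linked across 2 clause boundaries (that → Ø).
It functions as the subject of "intervened", so the gap sits immediately after word 11 ("announced").
Base order: A student said that the driver had announced that the intern intervened.

11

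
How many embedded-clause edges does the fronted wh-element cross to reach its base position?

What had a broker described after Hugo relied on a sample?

"what" originates inside the matrix clause — no clause boundary is crossed.

0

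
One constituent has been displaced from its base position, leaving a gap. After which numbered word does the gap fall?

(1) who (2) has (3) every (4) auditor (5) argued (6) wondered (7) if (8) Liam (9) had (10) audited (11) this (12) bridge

5

The displaced element is "who" (word 1).
It is linked across 1 clause boundary (Ø).
It functions as the subject of "wondered", so the gap sits immediately after word 5 ("argued").
Base order: Every auditor has argued that who wondered if Liam had audited this bridge.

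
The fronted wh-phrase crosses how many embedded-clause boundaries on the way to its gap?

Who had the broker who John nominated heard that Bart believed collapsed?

"who" is extracted from the subject of "collapsed".
Boundaries crossed, outermost first: [that], [Ø] — 2 in total.

2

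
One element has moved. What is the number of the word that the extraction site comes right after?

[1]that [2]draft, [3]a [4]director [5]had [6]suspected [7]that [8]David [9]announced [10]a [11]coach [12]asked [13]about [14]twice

13

The displaced element is "that draft" (word 2).
It is linked across 2 clause boundaries (that → Ø).
It functions as the object of the preposition "about" of "asked", so the gap sits immediately after word 13 ("about").
Base order: A director had suspected that David announced a coach asked about that draft twice.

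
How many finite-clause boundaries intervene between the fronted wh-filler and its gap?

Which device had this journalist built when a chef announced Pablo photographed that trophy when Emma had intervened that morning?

0

"which device" originates inside the matrix clause — no clause boundary is crossed.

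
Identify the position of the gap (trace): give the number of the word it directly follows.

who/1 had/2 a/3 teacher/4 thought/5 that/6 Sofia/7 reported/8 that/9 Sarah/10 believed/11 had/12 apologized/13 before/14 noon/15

11

The displaced element is "who" (word 1).
It is linked across 3 clause boundaries (that → that → Ø).
It functions as the subject of "apologized", so the gap sits immediately after word 11 ("believed").
Base order: A teacher had thought that Sofia reported that Sarah believed who had apologized before noon.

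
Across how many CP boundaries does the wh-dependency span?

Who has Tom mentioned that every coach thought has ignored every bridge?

"who" is extracted from the subject of "ignored".
Boundaries crossed, outermost first: [that], [Ø] — 2 in total.

2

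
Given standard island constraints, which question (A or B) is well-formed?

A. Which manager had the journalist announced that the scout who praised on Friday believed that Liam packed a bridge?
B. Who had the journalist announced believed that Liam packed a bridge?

In A, the wh-phrase is extracted from inside a complex-NP island (relative clause) (introduced by "who"), which blocks movement.
In B, the extraction path crosses only that-complement boundaries, which are transparent.
So B is grammatical.

B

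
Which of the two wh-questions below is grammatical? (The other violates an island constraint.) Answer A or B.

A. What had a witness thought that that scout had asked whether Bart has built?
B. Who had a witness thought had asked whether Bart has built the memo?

In A, the wh-phrase is extracted from inside a wh-island (introduced by "whether"), which blocks movement.
In B, the extraction path crosses only that-complement boundaries, which are transparent.
So B is grammatical.

B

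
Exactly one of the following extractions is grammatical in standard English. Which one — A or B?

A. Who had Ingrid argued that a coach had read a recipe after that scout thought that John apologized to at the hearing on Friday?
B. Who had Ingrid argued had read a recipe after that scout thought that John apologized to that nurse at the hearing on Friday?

B

In A, the wh-phrase is extracted from inside an adjunct island (introduced by "after"), which blocks movement.
In B, the extraction path crosses only that-complement boundaries, which are transparent.
So B is grammatical.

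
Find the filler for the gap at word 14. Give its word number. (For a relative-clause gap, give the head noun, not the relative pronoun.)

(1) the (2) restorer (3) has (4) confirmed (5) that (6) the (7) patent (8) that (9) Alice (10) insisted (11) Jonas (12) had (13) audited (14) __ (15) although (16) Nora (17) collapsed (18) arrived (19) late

The gap at 14 is the object of "audited", inside a relative clause.
The relative pronoun is "that" (word 8); it is bound by the head noun immediately before it.
Its filler is the head noun "patent", at word 7.

7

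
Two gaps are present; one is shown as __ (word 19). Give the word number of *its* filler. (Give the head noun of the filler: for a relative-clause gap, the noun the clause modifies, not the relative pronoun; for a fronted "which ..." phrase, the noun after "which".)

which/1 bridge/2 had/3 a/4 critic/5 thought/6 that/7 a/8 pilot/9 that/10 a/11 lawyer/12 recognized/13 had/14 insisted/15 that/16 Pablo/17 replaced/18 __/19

The marked gap is the direct object of "replaced".
Its filler is the fronted wh-phrase "which bridge", at word 2.
(The other dependency links word 9 to a gap after word 13.)

2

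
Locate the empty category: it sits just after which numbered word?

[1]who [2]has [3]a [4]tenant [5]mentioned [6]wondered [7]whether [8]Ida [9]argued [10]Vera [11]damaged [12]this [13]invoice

5

The displaced element is "who" (word 1).
It is linked across 1 clause boundary (Ø).
It functions as the subject of "wondered", so the gap sits immediately after word 5 ("mentioned").
Base order: A tenant has mentioned that who wondered whether Ida argued Vera damaged this invoice.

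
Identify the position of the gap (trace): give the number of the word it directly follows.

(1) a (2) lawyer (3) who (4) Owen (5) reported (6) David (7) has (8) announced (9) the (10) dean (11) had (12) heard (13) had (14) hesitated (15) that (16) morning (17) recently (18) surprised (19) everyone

The displaced element is "a lawyer" (word 2).
It is linked across 3 clause boundaries (Ø → Ø → Ø).
It functions as the subject of "hesitated", so the gap sits immediately after word 12 ("heard").
Base order: Owen reported David has announced the dean had heard a lawyer had hesitated that morning recently.

12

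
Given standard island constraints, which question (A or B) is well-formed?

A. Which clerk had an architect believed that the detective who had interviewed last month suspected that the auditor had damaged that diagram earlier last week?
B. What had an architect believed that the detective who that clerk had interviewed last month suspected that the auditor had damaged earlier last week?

In A, the wh-phrase is extracted from inside a complex-NP island (relative clause) (introduced by "who"), which blocks movement.
In B, the extraction path crosses only that-complement boundaries, which are transparent.
So B is grammatical.

B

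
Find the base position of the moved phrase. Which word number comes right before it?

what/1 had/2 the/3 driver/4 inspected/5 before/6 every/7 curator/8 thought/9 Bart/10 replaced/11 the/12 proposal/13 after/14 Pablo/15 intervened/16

5

The displaced element is "what" (word 1).
It functions as the direct object of "inspected", so the gap sits immediately after word 5 ("inspected").
Base order: The driver had inspected what before every curator thought Bart replaced the proposal after Pablo intervened.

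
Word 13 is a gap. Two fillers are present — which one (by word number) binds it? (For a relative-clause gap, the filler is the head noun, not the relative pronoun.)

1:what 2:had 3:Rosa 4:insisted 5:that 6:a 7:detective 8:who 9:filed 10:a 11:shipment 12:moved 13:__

1

The marked gap is the direct object of "moved".
Its filler is the fronted wh-phrase "what", at word 1.
(The other dependency links word 7 to a gap after word 8.)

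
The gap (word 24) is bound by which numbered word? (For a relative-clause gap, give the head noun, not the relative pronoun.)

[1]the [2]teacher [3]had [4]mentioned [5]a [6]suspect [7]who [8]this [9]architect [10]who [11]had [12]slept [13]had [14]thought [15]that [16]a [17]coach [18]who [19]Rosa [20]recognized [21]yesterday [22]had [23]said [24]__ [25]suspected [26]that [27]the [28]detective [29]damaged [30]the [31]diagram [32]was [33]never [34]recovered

The gap at 24 is the subject of "suspected", inside a relative clause.
The relative pronoun is "who" (word 7); it is bound by the head noun immediately before it.
Its filler is the head noun "suspect", at word 6.

6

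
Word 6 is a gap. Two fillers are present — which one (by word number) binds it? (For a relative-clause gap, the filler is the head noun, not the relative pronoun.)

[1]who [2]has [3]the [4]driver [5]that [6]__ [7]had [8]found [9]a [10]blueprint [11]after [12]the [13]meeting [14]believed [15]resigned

4

The marked gap is inside the relative clause, the subject of "found".
Its filler is the head noun "driver" (via "that"), at word 4.
(The other dependency links word 1 to a gap after word 14.)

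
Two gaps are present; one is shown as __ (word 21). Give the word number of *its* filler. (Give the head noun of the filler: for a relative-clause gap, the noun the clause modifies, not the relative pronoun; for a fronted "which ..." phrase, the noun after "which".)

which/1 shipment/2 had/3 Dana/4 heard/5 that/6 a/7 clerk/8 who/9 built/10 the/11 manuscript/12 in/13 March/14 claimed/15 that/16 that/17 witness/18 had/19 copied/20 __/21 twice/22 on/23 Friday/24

The marked gap is the direct object of "copied".
Its filler is the fronted wh-phrase "which shipment", at word 2.
(The other dependency links word 8 to a gap after word 9.)

2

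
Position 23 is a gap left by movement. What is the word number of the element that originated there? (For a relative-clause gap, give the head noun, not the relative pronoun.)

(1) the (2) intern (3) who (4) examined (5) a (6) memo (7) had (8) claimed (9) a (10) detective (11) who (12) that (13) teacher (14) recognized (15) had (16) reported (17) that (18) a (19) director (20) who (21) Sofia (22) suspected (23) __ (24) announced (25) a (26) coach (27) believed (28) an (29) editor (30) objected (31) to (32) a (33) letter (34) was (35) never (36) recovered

The gap at 23 is the subject of "announced", inside a relative clause.
The relative pronoun is "who" (word 20); it is bound by the head noun immediately before it.
Its filler is the head noun "director", at word 19.

19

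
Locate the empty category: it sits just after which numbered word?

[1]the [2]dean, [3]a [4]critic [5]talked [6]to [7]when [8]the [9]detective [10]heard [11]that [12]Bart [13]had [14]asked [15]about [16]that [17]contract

The displaced element is "the dean" (word 2).
It functions as the object of the preposition "to" of "talked", so the gap sits immediately after word 6 ("to").
Base order: A critic talked to the dean when the detective heard that Bart had asked about that contract.

6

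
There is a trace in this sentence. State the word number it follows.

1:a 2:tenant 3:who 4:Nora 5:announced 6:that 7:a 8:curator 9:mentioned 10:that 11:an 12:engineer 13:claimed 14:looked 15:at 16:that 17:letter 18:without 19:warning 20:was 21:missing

13

The displaced element is "a tenant" (word 2).
It is linked across 3 clause boundaries (that → that → Ø).
It functions as the subject of "looked", so the gap sits immediately after word 13 ("claimed").
Base order: Nora announced that a curator mentioned that an engineer claimed a tenant looked at that letter without warning.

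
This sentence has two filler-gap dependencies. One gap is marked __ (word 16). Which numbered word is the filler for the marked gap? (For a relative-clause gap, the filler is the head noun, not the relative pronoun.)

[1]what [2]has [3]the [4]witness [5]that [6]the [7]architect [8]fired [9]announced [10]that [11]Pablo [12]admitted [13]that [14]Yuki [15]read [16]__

The marked gap is the direct object of "read".
Its filler is the fronted wh-phrase "what", at word 1.
(The other dependency links word 4 to a gap after word 8.)

1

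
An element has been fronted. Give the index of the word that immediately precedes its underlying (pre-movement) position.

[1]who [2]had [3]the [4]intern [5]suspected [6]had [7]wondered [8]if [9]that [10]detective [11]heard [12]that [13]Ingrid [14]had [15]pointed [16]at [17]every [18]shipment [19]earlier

5

The displaced element is "who" (word 1).
It is linked across 1 clause boundary (Ø).
It functions as the subject of "wondered", so the gap sits immediately after word 5 ("suspected").
Base order: The intern had suspected that who had wondered if that detective heard that Ingrid had pointed at every shipment earlier.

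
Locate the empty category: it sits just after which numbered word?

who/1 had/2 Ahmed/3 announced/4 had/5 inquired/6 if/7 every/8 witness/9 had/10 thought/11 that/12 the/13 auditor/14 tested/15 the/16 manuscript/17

4

The displaced element is "who" (word 1).
It is linked across 1 clause boundary (Ø).
It functions as the subject of "inquired", so the gap sits immediately after word 4 ("announced").
Base order: Ahmed had announced that who had inquired if every witness had thought that the auditor tested the manuscript.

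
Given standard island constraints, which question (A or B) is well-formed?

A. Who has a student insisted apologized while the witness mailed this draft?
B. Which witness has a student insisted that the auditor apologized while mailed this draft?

In B, the wh-phrase is extracted from inside an adjunct island (introduced by "while"), which blocks movement.
In A, the extraction path crosses only that-complement boundaries, which are transparent.
So A is grammatical.

A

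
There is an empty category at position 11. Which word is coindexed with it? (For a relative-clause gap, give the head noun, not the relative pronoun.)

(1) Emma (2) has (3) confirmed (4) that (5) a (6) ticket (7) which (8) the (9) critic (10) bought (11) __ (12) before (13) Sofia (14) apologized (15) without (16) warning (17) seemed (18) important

6

The gap at 11 is the object of "bought", inside a relative clause.
The relative pronoun is "which" (word 7); it is bound by the head noun immediately before it.
Its filler is the head noun "ticket", at word 6.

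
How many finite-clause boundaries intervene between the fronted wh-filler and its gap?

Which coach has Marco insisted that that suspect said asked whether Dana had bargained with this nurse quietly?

"which coach" is extracted from the subject of "asked".
Boundaries crossed, outermost first: [that], [Ø] — 2 in total.

2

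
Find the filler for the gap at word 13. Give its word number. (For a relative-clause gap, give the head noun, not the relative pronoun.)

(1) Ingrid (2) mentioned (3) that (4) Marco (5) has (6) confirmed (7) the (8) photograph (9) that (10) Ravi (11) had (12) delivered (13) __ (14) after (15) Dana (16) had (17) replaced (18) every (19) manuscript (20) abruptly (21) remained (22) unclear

The gap at 13 is the object of "delivered", inside a relative clause.
The relative pronoun is "that" (word 9); it is bound by the head noun immediately before it.
Its filler is the head noun "photograph", at word 8.

8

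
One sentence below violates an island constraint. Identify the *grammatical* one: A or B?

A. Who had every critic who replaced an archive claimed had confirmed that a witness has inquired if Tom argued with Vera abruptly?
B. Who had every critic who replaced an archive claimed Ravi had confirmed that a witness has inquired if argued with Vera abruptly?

In B, the wh-phrase is extracted from inside a wh-island (introduced by "if"), which blocks movement.
In A, the extraction path crosses only that-complement boundaries, which are transparent.
So A is grammatical.

A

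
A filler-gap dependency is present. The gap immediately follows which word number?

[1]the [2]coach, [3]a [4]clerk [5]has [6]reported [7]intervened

The displaced element is "the coach" (word 2).
It is linked across 1 clause boundary (Ø).
It functions as the subject of "intervened", so the gap sits immediately after word 6 ("reported").
Base order: A clerk has reported that the coach intervened.

6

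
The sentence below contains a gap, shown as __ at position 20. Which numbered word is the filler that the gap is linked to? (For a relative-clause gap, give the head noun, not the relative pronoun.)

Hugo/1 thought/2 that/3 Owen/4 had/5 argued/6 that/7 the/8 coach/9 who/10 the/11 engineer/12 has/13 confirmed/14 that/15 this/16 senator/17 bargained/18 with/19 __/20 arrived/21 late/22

The gap at 20 is the prepositional object of "bargained", inside a relative clause.
The relative pronoun is "who" (word 10); it is bound by the head noun immediately before it.
Its filler is the head noun "coach", at word 9.

9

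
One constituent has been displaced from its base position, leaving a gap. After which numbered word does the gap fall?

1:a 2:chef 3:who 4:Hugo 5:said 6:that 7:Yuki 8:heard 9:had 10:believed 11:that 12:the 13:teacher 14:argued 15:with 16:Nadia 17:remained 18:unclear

The displaced element is "a chef" (word 2).
It is linked across 2 clause boundaries (that → Ø).
It functions as the subject of "believed", so the gap sits immediately after word 8 ("heard").
Base order: Hugo said that Yuki heard a chef had believed that the teacher argued with Nadia.

8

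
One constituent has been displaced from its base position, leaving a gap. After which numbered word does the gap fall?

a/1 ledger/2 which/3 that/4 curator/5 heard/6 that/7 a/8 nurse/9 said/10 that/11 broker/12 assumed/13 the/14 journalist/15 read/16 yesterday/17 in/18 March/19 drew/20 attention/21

16

The displaced element is "a ledger" (word 2).
It is linked across 3 clause boundaries (that → Ø → Ø).
It functions as the direct object of "read", so the gap sits immediately after word 16 ("read").
Base order: That curator heard that a nurse said that broker assumed the journalist read a ledger yesterday in March.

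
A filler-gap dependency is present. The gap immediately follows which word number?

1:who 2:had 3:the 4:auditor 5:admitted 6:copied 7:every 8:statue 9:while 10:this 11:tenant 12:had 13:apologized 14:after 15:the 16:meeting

5

The displaced element is "who" (word 1).
It is linked across 1 clause boundary (Ø).
It functions as the subject of "copied", so the gap sits immediately after word 5 ("admitted").
Base order: The auditor had admitted that who copied every statue while this tenant had apologized after the meeting.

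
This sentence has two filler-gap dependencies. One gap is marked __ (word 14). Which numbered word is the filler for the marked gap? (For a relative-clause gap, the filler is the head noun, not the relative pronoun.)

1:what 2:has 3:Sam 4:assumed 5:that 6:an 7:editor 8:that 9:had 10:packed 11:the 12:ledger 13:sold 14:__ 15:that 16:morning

1

The marked gap is the direct object of "sold".
Its filler is the fronted wh-phrase "what", at word 1.
(The other dependency links word 7 to a gap after word 8.)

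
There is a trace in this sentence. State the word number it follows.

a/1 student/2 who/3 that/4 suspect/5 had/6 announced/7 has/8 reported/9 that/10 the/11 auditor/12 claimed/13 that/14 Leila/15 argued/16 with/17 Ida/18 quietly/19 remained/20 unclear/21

The displaced element is "a student" (word 2).
It is linked across 1 clause boundary (Ø).
It functions as the subject of "reported", so the gap sits immediately after word 7 ("announced").
Base order: That suspect had announced that a student has reported that the auditor claimed that Leila argued with Ida quietly.

7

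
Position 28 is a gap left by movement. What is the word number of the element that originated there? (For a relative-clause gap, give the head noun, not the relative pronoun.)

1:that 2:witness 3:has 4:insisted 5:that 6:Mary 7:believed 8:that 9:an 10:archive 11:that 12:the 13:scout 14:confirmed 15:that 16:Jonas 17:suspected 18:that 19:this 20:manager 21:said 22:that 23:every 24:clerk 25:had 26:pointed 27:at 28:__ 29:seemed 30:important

The gap at 28 is the prepositional object of "pointed", inside a relative clause.
The relative pronoun is "that" (word 11); it is bound by the head noun immediately before it.
Its filler is the head noun "archive", at word 10.

10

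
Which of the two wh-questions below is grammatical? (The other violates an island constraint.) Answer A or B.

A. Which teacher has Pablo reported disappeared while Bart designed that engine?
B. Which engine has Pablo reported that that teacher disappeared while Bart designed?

A

In B, the wh-phrase is extracted from inside an adjunct island (introduced by "while"), which blocks movement.
In A, the extraction path crosses only that-complement boundaries, which are transparent.
So A is grammatical.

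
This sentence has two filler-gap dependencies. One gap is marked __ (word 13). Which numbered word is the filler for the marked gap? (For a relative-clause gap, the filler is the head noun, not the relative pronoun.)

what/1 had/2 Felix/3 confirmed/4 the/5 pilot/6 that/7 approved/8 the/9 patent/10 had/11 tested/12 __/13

1

The marked gap is the direct object of "tested".
Its filler is the fronted wh-phrase "what", at word 1.
(The other dependency links word 6 to a gap after word 7.)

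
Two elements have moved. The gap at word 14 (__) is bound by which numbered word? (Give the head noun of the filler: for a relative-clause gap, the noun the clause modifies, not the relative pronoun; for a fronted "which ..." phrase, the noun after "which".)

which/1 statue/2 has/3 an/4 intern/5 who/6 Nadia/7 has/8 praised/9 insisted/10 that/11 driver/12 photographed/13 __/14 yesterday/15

The marked gap is the direct object of "photographed".
Its filler is the fronted wh-phrase "which statue", at word 2.
(The other dependency links word 5 to a gap after word 9.)

2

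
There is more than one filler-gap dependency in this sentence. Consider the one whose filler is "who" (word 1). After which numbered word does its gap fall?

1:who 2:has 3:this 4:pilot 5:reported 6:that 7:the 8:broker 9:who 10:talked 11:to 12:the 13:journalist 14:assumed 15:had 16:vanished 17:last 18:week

The displaced element is "who" (word 1).
It is linked across 2 clause boundaries (that → Ø).
It functions as the subject of "vanished", so the gap sits immediately after word 14 ("assumed").
Base order: This pilot has reported that the broker who talked to the journalist assumed who had vanished last week.

14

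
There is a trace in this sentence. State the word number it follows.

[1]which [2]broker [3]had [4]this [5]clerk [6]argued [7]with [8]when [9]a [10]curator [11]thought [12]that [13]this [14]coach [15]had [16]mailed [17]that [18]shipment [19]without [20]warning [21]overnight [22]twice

7

The displaced element is "which broker" (word 2).
It functions as the object of the preposition "with" of "argued", so the gap sits immediately after word 7 ("with").
Base order: This clerk had argued with which broker when a curator thought that this coach had mailed that shipment without warning overnight twice.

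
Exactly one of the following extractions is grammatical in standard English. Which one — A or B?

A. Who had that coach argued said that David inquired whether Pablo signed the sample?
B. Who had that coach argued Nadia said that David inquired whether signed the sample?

In B, the wh-phrase is extracted from inside a wh-island (introduced by "whether"), which blocks movement.
In A, the extraction path crosses only that-complement boundaries, which are transparent.
So A is grammatical.

A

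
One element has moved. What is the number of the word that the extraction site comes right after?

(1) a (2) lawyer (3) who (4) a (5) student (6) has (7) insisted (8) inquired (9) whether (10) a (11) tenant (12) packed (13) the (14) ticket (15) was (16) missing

The displaced element is "a lawyer" (word 2).
It is linked across 1 clause boundary (Ø).
It functions as the subject of "inquired", so the gap sits immediately after word 7 ("insisted").
Base order: A student has insisted that a lawyer inquired whether a tenant packed the ticket.

7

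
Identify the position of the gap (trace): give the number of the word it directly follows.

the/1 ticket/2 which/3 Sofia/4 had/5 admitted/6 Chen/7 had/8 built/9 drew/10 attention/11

9

The displaced element is "the ticket" (word 2).
It is linked across 1 clause boundary (Ø).
It functions as the direct object of "built", so the gap sits immediately after word 9 ("built").
Base order: Sofia had admitted Chen had built the ticket.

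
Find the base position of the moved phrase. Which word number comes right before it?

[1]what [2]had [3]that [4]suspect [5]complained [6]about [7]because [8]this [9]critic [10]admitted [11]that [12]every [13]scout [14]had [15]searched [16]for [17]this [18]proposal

6

The displaced element is "what" (word 1).
It functions as the object of the preposition "about" of "complained", so the gap sits immediately after word 6 ("about").
Base order: That suspect had complained about what because this critic admitted that every scout had searched for this proposal.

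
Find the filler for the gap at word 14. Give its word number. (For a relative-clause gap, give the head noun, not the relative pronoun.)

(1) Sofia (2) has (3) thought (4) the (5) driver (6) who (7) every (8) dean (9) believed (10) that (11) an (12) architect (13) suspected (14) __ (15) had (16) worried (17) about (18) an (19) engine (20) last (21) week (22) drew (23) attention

5

The gap at 14 is the subject of "worried", inside a relative clause.
The relative pronoun is "who" (word 6); it is bound by the head noun immediately before it.
Its filler is the head noun "driver", at word 5.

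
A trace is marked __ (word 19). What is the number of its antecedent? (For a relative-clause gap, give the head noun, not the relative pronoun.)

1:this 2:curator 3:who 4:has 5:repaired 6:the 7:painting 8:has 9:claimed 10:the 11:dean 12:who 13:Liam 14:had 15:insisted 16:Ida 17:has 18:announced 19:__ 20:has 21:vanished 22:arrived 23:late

The gap at 19 is the subject of "vanished", inside a relative clause.
The relative pronoun is "who" (word 12); it is bound by the head noun immediately before it.
Its filler is the head noun "dean", at word 11.

11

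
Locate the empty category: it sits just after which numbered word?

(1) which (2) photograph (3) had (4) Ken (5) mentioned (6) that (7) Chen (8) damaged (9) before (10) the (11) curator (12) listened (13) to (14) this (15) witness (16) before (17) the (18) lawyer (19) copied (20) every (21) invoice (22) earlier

The displaced element is "which photograph" (word 2).
It is linked across 1 clause boundary (that).
It functions as the direct object of "damaged", so the gap sits immediately after word 8 ("damaged").
Base order: Ken had mentioned that Chen damaged which photograph before the curator listened to this witness before the lawyer copied every invoice earlier.

8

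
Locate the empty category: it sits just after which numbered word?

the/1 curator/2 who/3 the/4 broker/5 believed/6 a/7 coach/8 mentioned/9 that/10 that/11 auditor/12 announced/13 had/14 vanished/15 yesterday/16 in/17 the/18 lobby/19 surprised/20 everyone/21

13

The displaced element is "the curator" (word 2).
It is linked across 3 clause boundaries (Ø → that → Ø).
It functions as the subject of "vanished", so the gap sits immediately after word 13 ("announced").
Base order: The broker believed a coach mentioned that that auditor announced that the curator had vanished yesterday in the lobby.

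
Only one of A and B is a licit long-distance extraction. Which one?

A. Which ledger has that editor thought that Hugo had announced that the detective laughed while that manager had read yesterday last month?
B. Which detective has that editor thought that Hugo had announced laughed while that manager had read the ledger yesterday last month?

In A, the wh-phrase is extracted from inside an adjunct island (introduced by "while"), which blocks movement.
In B, the extraction path crosses only that-complement boundaries, which are transparent.
So B is grammatical.

B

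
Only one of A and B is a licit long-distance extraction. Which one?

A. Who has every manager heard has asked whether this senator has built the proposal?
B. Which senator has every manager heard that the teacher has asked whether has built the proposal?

A

In B, the wh-phrase is extracted from inside a wh-island (introduced by "whether"), which blocks movement.
In A, the extraction path crosses only that-complement boundaries, which are transparent.
So A is grammatical.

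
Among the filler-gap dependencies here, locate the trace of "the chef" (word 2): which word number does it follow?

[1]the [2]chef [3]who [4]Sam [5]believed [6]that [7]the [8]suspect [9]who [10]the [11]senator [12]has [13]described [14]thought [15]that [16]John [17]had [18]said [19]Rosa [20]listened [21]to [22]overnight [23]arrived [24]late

21

The displaced element is "the chef" (word 2).
It is linked across 3 clause boundaries (that → that → Ø).
It functions as the object of the preposition "to" of "listened", so the gap sits immediately after word 21 ("to").
Base order: Sam believed that the suspect who the senator has described thought that John had said Rosa listened to the chef overnight.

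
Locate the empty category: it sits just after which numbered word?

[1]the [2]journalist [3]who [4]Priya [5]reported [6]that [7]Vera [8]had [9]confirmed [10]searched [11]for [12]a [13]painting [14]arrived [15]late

9

The displaced element is "the journalist" (word 2).
It is linked across 2 clause boundaries (that → Ø).
It functions as the subject of "searched", so the gap sits immediately after word 9 ("confirmed").
Base order: Priya reported that Vera had confirmed the journalist searched for a painting.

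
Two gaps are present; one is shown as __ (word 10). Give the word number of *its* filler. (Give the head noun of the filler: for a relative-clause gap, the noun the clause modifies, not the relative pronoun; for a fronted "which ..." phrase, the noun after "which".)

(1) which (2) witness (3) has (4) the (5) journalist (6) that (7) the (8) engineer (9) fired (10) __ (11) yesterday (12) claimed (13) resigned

5

The marked gap is inside the relative clause, the direct object of "fired".
Its filler is the head noun "journalist" (via "that"), at word 5.
(The other dependency links word 2 to a gap after word 12.)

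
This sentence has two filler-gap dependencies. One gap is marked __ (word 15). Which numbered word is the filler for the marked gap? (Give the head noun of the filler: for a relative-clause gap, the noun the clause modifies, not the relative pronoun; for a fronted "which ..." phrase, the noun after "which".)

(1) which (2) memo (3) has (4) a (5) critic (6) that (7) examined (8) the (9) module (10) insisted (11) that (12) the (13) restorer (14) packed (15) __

2

The marked gap is the direct object of "packed".
Its filler is the fronted wh-phrase "which memo", at word 2.
(The other dependency links word 5 to a gap after word 6.)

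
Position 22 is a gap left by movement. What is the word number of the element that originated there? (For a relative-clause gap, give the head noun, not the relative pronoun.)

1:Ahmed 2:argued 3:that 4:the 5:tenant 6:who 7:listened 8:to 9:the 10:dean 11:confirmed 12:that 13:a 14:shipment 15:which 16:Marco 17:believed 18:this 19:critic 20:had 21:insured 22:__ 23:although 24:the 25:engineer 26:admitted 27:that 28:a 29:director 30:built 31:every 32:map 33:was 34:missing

14

The gap at 22 is the object of "insured", inside a relative clause.
The relative pronoun is "which" (word 15); it is bound by the head noun immediately before it.
Its filler is the head noun "shipment", at word 14.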